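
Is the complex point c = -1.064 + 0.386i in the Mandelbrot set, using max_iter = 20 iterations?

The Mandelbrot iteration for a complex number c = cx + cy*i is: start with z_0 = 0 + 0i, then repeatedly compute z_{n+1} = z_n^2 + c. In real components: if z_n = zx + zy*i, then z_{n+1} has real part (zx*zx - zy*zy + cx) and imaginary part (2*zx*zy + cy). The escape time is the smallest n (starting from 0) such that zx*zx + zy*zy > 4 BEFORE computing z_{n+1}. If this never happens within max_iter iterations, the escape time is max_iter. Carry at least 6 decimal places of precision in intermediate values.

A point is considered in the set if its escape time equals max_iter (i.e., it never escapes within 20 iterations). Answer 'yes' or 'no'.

z_0 = 0 + 0i, c = -1.0640 + 0.3860i
Iter 1: z = -1.0640 + 0.3860i, |z|^2 = 1.2811
Iter 2: z = -0.0809 + -0.4354i, |z|^2 = 0.1961
Iter 3: z = -1.2470 + 0.4564i, |z|^2 = 1.7634
Iter 4: z = 0.2828 + -0.7524i, |z|^2 = 0.6461
Iter 5: z = -1.5502 + -0.0395i, |z|^2 = 2.4046
Iter 6: z = 1.3375 + 0.5084i, |z|^2 = 2.0474
Iter 7: z = 0.4664 + 1.7461i, |z|^2 = 3.2664
Iter 8: z = -3.8953 + 2.0148i, |z|^2 = 19.2326
Escaped at iteration 8

Answer: no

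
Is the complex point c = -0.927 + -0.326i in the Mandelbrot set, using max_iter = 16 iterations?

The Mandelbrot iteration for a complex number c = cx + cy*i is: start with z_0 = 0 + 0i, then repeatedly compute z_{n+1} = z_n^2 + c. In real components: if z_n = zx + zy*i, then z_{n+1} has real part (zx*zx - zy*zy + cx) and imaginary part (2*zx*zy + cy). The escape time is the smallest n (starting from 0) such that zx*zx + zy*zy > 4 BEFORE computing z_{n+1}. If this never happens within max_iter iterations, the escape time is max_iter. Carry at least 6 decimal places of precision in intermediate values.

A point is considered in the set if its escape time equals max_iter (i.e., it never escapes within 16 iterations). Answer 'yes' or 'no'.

z_0 = 0 + 0i, c = -0.9270 + -0.3260i
Iter 1: z = -0.9270 + -0.3260i, |z|^2 = 0.9656
Iter 2: z = -0.1739 + 0.2784i, |z|^2 = 0.1078
Iter 3: z = -0.9743 + -0.4229i, |z|^2 = 1.1280
Iter 4: z = -0.1566 + 0.4979i, |z|^2 = 0.2725
Iter 5: z = -1.1504 + -0.4820i, |z|^2 = 1.5557
Iter 6: z = 0.1641 + 0.7830i, |z|^2 = 0.6400
Iter 7: z = -1.5131 + -0.0690i, |z|^2 = 2.2943
Iter 8: z = 1.3578 + -0.1171i, |z|^2 = 1.8572
Iter 9: z = 0.9028 + -0.6441i, |z|^2 = 1.2299
Iter 10: z = -0.5268 + -1.4889i, |z|^2 = 2.4945
Iter 11: z = -2.8664 + 1.2428i, |z|^2 = 9.7609
Escaped at iteration 11

Answer: no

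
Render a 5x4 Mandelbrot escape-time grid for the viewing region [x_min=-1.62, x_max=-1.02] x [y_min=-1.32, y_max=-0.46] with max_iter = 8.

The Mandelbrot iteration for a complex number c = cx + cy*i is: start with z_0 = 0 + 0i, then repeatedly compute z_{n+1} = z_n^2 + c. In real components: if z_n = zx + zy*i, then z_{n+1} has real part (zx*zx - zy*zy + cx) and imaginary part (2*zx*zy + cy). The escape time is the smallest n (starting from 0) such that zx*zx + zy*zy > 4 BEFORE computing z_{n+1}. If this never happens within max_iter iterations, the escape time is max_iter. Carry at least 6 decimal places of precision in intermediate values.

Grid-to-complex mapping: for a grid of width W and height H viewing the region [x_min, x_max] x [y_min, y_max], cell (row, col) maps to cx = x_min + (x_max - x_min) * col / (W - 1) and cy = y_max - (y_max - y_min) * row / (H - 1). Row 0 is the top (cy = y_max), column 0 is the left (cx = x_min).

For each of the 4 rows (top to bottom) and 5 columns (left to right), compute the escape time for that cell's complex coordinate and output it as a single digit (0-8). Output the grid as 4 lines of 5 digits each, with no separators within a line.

Answer: 33465
33333
22333
12222

Derivation:
(row=0, col=0): c = -1.6200 + -0.4600i → escape time 3
(row=0, col=1): c = -1.4700 + -0.4600i → escape time 3
(row=0, col=2): c = -1.3200 + -0.4600i → escape time 4
(row=0, col=3): c = -1.1700 + -0.4600i → escape time 6
(row=0, col=4): c = -1.0200 + -0.4600i → escape time 5
(row=1, col=0): c = -1.6200 + -0.7467i → escape time 3
(row=1, col=1): c = -1.4700 + -0.7467i → escape time 3
(row=1, col=2): c = -1.3200 + -0.7467i → escape time 3
(row=1, col=3): c = -1.1700 + -0.7467i → escape time 3
(row=1, col=4): c = -1.0200 + -0.7467i → escape time 3
(row=2, col=0): c = -1.6200 + -1.0333i → escape time 2
(row=2, col=1): c = -1.4700 + -1.0333i → escape time 2
(row=2, col=2): c = -1.3200 + -1.0333i → escape time 3
(row=2, col=3): c = -1.1700 + -1.0333i → escape time 3
(row=2, col=4): c = -1.0200 + -1.0333i → escape time 3
(row=3, col=0): c = -1.6200 + -1.3200i → escape time 1
(row=3, col=1): c = -1.4700 + -1.3200i → escape time 2
(row=3, col=2): c = -1.3200 + -1.3200i → escape time 2
(row=3, col=3): c = -1.1700 + -1.3200i → escape time 2
(row=3, col=4): c = -1.0200 + -1.3200i → escape time 2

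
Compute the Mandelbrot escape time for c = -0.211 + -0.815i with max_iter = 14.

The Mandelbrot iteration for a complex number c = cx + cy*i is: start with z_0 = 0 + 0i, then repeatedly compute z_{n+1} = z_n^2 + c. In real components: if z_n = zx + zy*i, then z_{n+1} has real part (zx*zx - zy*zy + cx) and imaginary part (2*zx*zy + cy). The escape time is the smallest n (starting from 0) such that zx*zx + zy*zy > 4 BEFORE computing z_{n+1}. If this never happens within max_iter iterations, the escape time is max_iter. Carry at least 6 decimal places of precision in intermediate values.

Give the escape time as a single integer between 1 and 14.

Answer: 14

Derivation:
z_0 = 0 + 0i, c = -0.2110 + -0.8150i
Iter 1: z = -0.2110 + -0.8150i, |z|^2 = 0.7087
Iter 2: z = -0.8307 + -0.4711i, |z|^2 = 0.9120
Iter 3: z = 0.2572 + -0.0324i, |z|^2 = 0.0672
Iter 4: z = -0.1459 + -0.8316i, |z|^2 = 0.7129
Iter 5: z = -0.8813 + -0.5723i, |z|^2 = 1.1043
Iter 6: z = 0.2382 + 0.1938i, |z|^2 = 0.0943
Iter 7: z = -0.1918 + -0.7227i, |z|^2 = 0.5590
Iter 8: z = -0.6965 + -0.5378i, |z|^2 = 0.7743
Iter 9: z = -0.0152 + -0.0659i, |z|^2 = 0.0046
Iter 10: z = -0.2151 + -0.8130i, |z|^2 = 0.7072
Iter 11: z = -0.8257 + -0.4652i, |z|^2 = 0.8982
Iter 12: z = 0.2543 + -0.0467i, |z|^2 = 0.0669
Iter 13: z = -0.1485 + -0.8388i, |z|^2 = 0.7256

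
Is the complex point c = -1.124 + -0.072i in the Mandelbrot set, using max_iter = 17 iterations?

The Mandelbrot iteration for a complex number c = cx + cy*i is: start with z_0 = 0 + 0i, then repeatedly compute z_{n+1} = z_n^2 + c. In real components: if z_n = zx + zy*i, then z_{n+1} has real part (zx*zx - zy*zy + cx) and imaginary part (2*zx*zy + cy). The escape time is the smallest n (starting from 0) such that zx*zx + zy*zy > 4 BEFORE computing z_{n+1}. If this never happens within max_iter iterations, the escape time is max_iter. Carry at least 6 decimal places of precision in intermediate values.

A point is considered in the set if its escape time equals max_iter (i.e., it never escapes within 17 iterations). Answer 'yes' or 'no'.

Answer: yes

Derivation:
z_0 = 0 + 0i, c = -1.1240 + -0.0720i
Iter 1: z = -1.1240 + -0.0720i, |z|^2 = 1.2686
Iter 2: z = 0.1342 + 0.0899i, |z|^2 = 0.0261
Iter 3: z = -1.1141 + -0.0479i, |z|^2 = 1.2434
Iter 4: z = 0.1149 + 0.0347i, |z|^2 = 0.0144
Iter 5: z = -1.1120 + -0.0640i, |z|^2 = 1.2407
Iter 6: z = 0.1085 + 0.0704i, |z|^2 = 0.0167
Iter 7: z = -1.1172 + -0.0567i, |z|^2 = 1.2513
Iter 8: z = 0.1209 + 0.0547i, |z|^2 = 0.0176
Iter 9: z = -1.1124 + -0.0588i, |z|^2 = 1.2408
Iter 10: z = 0.1099 + 0.0587i, |z|^2 = 0.0155
Iter 11: z = -1.1154 + -0.0591i, |z|^2 = 1.2475
Iter 12: z = 0.1165 + 0.0598i, |z|^2 = 0.0172
Iter 13: z = -1.1140 + -0.0581i, |z|^2 = 1.2444
Iter 14: z = 0.1136 + 0.0574i, |z|^2 = 0.0162
Iter 15: z = -1.1144 + -0.0590i, |z|^2 = 1.2453
Iter 16: z = 0.1144 + 0.0594i, |z|^2 = 0.0166
Did not escape in 17 iterations → in set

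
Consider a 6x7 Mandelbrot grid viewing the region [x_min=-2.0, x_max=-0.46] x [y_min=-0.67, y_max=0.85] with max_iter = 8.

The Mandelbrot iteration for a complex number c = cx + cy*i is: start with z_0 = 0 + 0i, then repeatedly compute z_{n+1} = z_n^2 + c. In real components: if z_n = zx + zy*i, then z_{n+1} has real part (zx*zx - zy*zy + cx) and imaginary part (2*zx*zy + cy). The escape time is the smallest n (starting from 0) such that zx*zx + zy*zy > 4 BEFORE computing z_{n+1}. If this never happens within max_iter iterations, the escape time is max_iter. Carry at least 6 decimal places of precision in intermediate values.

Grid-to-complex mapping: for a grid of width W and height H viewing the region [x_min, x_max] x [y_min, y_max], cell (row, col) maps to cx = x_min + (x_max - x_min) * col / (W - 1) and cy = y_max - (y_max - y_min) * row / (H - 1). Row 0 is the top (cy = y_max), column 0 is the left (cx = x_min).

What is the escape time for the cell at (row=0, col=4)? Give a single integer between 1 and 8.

z_0 = 0 + 0i, c = -0.7680 + 0.8500i
Iter 1: z = -0.7680 + 0.8500i, |z|^2 = 1.3123
Iter 2: z = -0.9007 + -0.4556i, |z|^2 = 1.0188
Iter 3: z = -0.1644 + 1.6707i, |z|^2 = 2.8182
Iter 4: z = -3.5322 + 0.3008i, |z|^2 = 12.5670
Escaped at iteration 4

Answer: 4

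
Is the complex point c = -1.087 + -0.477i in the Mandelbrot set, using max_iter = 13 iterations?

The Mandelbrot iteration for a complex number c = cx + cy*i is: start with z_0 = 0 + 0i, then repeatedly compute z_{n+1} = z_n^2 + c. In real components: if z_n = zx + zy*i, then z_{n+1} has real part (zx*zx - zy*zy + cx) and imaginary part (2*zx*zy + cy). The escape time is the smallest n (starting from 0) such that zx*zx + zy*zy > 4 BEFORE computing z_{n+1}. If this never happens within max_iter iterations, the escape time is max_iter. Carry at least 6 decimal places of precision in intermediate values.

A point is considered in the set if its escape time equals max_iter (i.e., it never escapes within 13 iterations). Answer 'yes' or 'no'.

Answer: no

Derivation:
z_0 = 0 + 0i, c = -1.0870 + -0.4770i
Iter 1: z = -1.0870 + -0.4770i, |z|^2 = 1.4091
Iter 2: z = -0.1330 + 0.5600i, |z|^2 = 0.3313
Iter 3: z = -1.3829 + -0.6259i, |z|^2 = 2.3042
Iter 4: z = 0.4337 + 1.2542i, |z|^2 = 1.7611
Iter 5: z = -2.4719 + 0.6109i, |z|^2 = 6.4833
Escaped at iteration 5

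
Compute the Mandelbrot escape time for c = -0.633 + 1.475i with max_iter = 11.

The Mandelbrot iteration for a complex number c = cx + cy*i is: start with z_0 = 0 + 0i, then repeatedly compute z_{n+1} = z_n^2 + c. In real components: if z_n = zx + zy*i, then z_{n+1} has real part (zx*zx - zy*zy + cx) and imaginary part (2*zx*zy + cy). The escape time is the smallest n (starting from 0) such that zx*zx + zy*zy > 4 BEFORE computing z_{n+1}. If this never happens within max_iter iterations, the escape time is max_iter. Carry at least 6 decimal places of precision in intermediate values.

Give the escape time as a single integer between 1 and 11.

Answer: 2

Derivation:
z_0 = 0 + 0i, c = -0.6330 + 1.4750i
Iter 1: z = -0.6330 + 1.4750i, |z|^2 = 2.5763
Iter 2: z = -2.4079 + -0.3923i, |z|^2 = 5.9521
Escaped at iteration 2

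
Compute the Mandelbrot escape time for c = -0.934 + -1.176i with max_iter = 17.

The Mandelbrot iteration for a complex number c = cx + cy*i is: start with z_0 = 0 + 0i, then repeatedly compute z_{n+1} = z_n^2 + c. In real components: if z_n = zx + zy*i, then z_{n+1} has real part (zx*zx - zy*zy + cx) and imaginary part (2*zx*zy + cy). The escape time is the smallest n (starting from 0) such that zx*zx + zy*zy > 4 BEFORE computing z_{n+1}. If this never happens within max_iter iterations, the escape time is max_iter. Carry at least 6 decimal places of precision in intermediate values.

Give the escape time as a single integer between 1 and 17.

Answer: 3

Derivation:
z_0 = 0 + 0i, c = -0.9340 + -1.1760i
Iter 1: z = -0.9340 + -1.1760i, |z|^2 = 2.2553
Iter 2: z = -1.4446 + 1.0208i, |z|^2 = 3.1289
Iter 3: z = 0.1110 + -4.1252i, |z|^2 = 17.0299
Escaped at iteration 3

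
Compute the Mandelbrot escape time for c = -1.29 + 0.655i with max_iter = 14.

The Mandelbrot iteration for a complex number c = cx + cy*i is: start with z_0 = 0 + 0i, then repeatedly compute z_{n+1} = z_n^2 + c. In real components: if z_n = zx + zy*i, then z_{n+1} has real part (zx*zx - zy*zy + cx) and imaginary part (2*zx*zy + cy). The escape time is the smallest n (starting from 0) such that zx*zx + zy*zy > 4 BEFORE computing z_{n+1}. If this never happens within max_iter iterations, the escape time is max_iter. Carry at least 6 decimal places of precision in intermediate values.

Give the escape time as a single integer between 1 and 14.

Answer: 3

Derivation:
z_0 = 0 + 0i, c = -1.2900 + 0.6550i
Iter 1: z = -1.2900 + 0.6550i, |z|^2 = 2.0931
Iter 2: z = -0.0549 + -1.0349i, |z|^2 = 1.0740
Iter 3: z = -2.3580 + 0.7687i, |z|^2 = 6.1510
Escaped at iteration 3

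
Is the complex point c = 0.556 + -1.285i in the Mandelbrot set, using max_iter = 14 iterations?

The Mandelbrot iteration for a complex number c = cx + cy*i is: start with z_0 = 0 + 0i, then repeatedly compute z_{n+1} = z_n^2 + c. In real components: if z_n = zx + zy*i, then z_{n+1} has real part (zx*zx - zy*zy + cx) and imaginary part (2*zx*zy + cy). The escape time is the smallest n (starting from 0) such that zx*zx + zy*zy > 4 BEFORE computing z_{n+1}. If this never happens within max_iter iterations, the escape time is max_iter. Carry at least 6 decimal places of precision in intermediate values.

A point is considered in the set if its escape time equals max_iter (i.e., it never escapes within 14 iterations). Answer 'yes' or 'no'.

Answer: no

Derivation:
z_0 = 0 + 0i, c = 0.5560 + -1.2850i
Iter 1: z = 0.5560 + -1.2850i, |z|^2 = 1.9604
Iter 2: z = -0.7861 + -2.7139i, |z|^2 = 7.9833
Escaped at iteration 2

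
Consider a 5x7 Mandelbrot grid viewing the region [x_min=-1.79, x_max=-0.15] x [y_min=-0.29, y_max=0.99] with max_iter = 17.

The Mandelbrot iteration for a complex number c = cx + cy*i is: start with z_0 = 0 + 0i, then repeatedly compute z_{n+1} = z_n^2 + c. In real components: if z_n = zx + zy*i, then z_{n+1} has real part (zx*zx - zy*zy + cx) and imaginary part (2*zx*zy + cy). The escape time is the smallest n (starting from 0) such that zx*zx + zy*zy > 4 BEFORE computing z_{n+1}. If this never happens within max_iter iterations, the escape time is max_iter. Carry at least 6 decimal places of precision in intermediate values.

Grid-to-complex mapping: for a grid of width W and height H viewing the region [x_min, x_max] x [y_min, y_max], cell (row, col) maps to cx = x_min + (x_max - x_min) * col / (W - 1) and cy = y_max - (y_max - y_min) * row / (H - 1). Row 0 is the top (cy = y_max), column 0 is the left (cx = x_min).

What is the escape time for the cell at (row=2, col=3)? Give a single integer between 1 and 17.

Answer: 17

Derivation:
z_0 = 0 + 0i, c = -0.5600 + 0.5633i
Iter 1: z = -0.5600 + 0.5633i, |z|^2 = 0.6309
Iter 2: z = -0.5637 + -0.0676i, |z|^2 = 0.3224
Iter 3: z = -0.2468 + 0.6396i, |z|^2 = 0.4699
Iter 4: z = -0.9081 + 0.2477i, |z|^2 = 0.8861
Iter 5: z = 0.2034 + 0.1134i, |z|^2 = 0.0542
Iter 6: z = -0.5315 + 0.6095i, |z|^2 = 0.6540
Iter 7: z = -0.6489 + -0.0846i, |z|^2 = 0.4283
Iter 8: z = -0.1460 + 0.6731i, |z|^2 = 0.4744
Iter 9: z = -0.9917 + 0.3668i, |z|^2 = 1.1180
Iter 10: z = 0.2890 + -0.1641i, |z|^2 = 0.1104
Iter 11: z = -0.5034 + 0.4685i, |z|^2 = 0.4729
Iter 12: z = -0.5260 + 0.0916i, |z|^2 = 0.2851
Iter 13: z = -0.2917 + 0.4669i, |z|^2 = 0.3031
Iter 14: z = -0.6929 + 0.2909i, |z|^2 = 0.5648
Iter 15: z = -0.1645 + 0.1601i, |z|^2 = 0.0527
Iter 16: z = -0.5586 + 0.5107i, |z|^2 = 0.5728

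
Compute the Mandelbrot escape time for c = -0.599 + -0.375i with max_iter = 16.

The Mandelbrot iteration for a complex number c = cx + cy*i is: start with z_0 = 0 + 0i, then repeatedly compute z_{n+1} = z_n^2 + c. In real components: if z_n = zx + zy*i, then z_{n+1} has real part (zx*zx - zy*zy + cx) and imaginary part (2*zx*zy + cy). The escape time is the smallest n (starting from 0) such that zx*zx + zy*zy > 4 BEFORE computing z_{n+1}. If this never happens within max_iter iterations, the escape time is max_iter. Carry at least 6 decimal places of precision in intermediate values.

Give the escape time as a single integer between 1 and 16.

z_0 = 0 + 0i, c = -0.5990 + -0.3750i
Iter 1: z = -0.5990 + -0.3750i, |z|^2 = 0.4994
Iter 2: z = -0.3808 + 0.0742i, |z|^2 = 0.1505
Iter 3: z = -0.4595 + -0.4316i, |z|^2 = 0.3974
Iter 4: z = -0.5741 + 0.0216i, |z|^2 = 0.3301
Iter 5: z = -0.2699 + -0.3998i, |z|^2 = 0.2327
Iter 6: z = -0.6860 + -0.1592i, |z|^2 = 0.4959
Iter 7: z = -0.1538 + -0.1565i, |z|^2 = 0.0481
Iter 8: z = -0.5999 + -0.3269i, |z|^2 = 0.4667
Iter 9: z = -0.3460 + 0.0171i, |z|^2 = 0.1200
Iter 10: z = -0.4796 + -0.3869i, |z|^2 = 0.3797
Iter 11: z = -0.5187 + -0.0039i, |z|^2 = 0.2690
Iter 12: z = -0.3300 + -0.3709i, |z|^2 = 0.2465
Iter 13: z = -0.6277 + -0.1302i, |z|^2 = 0.4109
Iter 14: z = -0.2220 + -0.2116i, |z|^2 = 0.0940
Iter 15: z = -0.5945 + -0.2811i, |z|^2 = 0.4324

Answer: 16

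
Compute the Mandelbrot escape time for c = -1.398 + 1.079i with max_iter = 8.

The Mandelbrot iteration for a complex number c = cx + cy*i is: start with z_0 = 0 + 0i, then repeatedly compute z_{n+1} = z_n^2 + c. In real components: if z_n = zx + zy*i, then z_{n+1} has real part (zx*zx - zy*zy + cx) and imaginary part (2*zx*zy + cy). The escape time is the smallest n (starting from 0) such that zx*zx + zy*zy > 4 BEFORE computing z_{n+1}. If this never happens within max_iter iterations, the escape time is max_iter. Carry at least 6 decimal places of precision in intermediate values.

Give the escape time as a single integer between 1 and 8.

Answer: 2

Derivation:
z_0 = 0 + 0i, c = -1.3980 + 1.0790i
Iter 1: z = -1.3980 + 1.0790i, |z|^2 = 3.1186
Iter 2: z = -0.6078 + -1.9379i, |z|^2 = 4.1249
Escaped at iteration 2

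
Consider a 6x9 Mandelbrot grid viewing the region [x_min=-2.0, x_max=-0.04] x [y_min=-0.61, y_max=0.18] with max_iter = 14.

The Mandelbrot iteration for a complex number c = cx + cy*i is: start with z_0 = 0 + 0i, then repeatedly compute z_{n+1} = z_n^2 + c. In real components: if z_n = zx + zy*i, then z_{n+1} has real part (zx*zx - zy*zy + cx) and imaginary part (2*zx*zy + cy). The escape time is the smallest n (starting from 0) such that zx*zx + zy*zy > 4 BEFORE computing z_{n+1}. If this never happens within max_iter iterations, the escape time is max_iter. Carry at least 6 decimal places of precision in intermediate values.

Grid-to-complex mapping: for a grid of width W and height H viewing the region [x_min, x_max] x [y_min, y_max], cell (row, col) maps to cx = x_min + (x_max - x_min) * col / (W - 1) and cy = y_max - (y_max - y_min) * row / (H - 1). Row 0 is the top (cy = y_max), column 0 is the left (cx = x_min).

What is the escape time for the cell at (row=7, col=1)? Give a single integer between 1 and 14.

z_0 = 0 + 0i, c = -1.6080 + -0.5112i
Iter 1: z = -1.6080 + -0.5112i, |z|^2 = 2.8470
Iter 2: z = 0.7163 + 1.1329i, |z|^2 = 1.7966
Iter 3: z = -2.3785 + 1.1118i, |z|^2 = 6.8931
Escaped at iteration 3

Answer: 3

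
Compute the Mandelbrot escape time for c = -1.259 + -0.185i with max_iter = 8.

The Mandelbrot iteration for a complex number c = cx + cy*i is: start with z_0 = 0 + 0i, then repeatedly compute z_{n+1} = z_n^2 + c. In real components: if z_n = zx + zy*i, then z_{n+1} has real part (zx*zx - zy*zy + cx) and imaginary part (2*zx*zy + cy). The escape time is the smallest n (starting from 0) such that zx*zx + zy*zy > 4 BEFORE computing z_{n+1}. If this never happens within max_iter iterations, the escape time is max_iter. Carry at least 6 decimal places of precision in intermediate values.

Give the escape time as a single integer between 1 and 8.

z_0 = 0 + 0i, c = -1.2590 + -0.1850i
Iter 1: z = -1.2590 + -0.1850i, |z|^2 = 1.6193
Iter 2: z = 0.2919 + 0.2808i, |z|^2 = 0.1640
Iter 3: z = -1.2527 + -0.0211i, |z|^2 = 1.5697
Iter 4: z = 0.3098 + -0.1322i, |z|^2 = 0.1134
Iter 5: z = -1.1805 + -0.2669i, |z|^2 = 1.4649
Iter 6: z = 0.0634 + 0.4452i, |z|^2 = 0.2022
Iter 7: z = -1.4532 + -0.1286i, |z|^2 = 2.1282

Answer: 8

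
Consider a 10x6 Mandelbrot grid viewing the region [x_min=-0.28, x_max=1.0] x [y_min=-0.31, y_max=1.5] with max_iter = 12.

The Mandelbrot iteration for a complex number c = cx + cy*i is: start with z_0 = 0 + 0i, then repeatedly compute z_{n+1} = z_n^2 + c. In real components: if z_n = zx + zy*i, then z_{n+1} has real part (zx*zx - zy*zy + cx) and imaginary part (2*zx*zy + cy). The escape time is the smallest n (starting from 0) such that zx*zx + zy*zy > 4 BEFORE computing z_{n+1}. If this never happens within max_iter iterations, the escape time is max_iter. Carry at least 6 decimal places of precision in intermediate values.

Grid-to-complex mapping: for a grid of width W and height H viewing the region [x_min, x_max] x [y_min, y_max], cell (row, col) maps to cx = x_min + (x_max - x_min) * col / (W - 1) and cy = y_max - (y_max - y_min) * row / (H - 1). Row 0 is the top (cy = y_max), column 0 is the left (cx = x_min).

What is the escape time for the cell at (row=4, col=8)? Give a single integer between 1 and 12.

z_0 = 0 + 0i, c = 0.8578 + 0.0520i
Iter 1: z = 0.8578 + 0.0520i, |z|^2 = 0.7385
Iter 2: z = 1.5909 + 0.1412i, |z|^2 = 2.5508
Iter 3: z = 3.3687 + 0.5013i, |z|^2 = 11.5992
Escaped at iteration 3

Answer: 3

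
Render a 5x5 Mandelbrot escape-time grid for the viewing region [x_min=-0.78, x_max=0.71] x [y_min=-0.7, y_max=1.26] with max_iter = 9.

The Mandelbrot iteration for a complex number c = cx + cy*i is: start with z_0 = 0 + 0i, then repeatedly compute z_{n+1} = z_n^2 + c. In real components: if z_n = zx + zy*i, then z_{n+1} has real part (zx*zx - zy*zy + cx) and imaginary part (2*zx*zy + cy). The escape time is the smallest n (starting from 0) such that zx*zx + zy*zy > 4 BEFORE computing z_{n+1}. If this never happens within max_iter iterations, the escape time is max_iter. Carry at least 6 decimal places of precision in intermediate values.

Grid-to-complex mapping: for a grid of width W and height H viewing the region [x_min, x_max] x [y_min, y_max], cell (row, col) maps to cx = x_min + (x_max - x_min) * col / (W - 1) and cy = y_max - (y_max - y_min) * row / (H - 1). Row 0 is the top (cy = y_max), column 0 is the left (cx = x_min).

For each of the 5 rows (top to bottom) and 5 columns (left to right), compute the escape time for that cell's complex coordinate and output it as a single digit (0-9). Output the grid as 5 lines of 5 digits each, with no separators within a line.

Answer: 33222
46953
99993
99993
48983

Derivation:
(row=0, col=0): c = -0.7800 + 1.2600i → escape time 3
(row=0, col=1): c = -0.4075 + 1.2600i → escape time 3
(row=0, col=2): c = -0.0350 + 1.2600i → escape time 2
(row=0, col=3): c = 0.3375 + 1.2600i → escape time 2
(row=0, col=4): c = 0.7100 + 1.2600i → escape time 2
(row=1, col=0): c = -0.7800 + 0.7700i → escape time 4
(row=1, col=1): c = -0.4075 + 0.7700i → escape time 6
(row=1, col=2): c = -0.0350 + 0.7700i → escape time 9
(row=1, col=3): c = 0.3375 + 0.7700i → escape time 5
(row=1, col=4): c = 0.7100 + 0.7700i → escape time 3
(row=2, col=0): c = -0.7800 + 0.2800i → escape time 9
(row=2, col=1): c = -0.4075 + 0.2800i → escape time 9
(row=2, col=2): c = -0.0350 + 0.2800i → escape time 9
(row=2, col=3): c = 0.3375 + 0.2800i → escape time 9
(row=2, col=4): c = 0.7100 + 0.2800i → escape time 3
(row=3, col=0): c = -0.7800 + -0.2100i → escape time 9
(row=3, col=1): c = -0.4075 + -0.2100i → escape time 9
(row=3, col=2): c = -0.0350 + -0.2100i → escape time 9
(row=3, col=3): c = 0.3375 + -0.2100i → escape time 9
(row=3, col=4): c = 0.7100 + -0.2100i → escape time 3
(row=4, col=0): c = -0.7800 + -0.7000i → escape time 4
(row=4, col=1): c = -0.4075 + -0.7000i → escape time 8
(row=4, col=2): c = -0.0350 + -0.7000i → escape time 9
(row=4, col=3): c = 0.3375 + -0.7000i → escape time 8
(row=4, col=4): c = 0.7100 + -0.7000i → escape time 3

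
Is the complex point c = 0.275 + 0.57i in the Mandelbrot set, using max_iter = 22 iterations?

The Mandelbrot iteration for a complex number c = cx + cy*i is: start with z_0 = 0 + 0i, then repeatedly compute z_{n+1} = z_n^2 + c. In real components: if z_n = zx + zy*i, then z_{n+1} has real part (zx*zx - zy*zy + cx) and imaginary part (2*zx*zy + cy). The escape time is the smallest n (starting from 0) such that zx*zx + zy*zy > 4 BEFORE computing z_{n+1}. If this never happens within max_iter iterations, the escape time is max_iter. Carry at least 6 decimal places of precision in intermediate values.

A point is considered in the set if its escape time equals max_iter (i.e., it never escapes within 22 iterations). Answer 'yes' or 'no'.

Answer: yes

Derivation:
z_0 = 0 + 0i, c = 0.2750 + 0.5700i
Iter 1: z = 0.2750 + 0.5700i, |z|^2 = 0.4005
Iter 2: z = 0.0257 + 0.8835i, |z|^2 = 0.7812
Iter 3: z = -0.5049 + 0.6155i, |z|^2 = 0.6337
Iter 4: z = 0.1511 + -0.0515i, |z|^2 = 0.0255
Iter 5: z = 0.2952 + 0.5544i, |z|^2 = 0.3945
Iter 6: z = 0.0547 + 0.8973i, |z|^2 = 0.8082
Iter 7: z = -0.5272 + 0.6682i, |z|^2 = 0.7245
Iter 8: z = 0.1064 + -0.1346i, |z|^2 = 0.0294
Iter 9: z = 0.2682 + 0.5414i, |z|^2 = 0.3650
Iter 10: z = 0.0539 + 0.8604i, |z|^2 = 0.7432
Iter 11: z = -0.4624 + 0.6627i, |z|^2 = 0.6529
Iter 12: z = 0.0496 + -0.0428i, |z|^2 = 0.0043
Iter 13: z = 0.2756 + 0.5658i, |z|^2 = 0.3960
Iter 14: z = 0.0309 + 0.8819i, |z|^2 = 0.7787
Iter 15: z = -0.5018 + 0.6245i, |z|^2 = 0.6418
Iter 16: z = 0.1368 + -0.0567i, |z|^2 = 0.0219
Iter 17: z = 0.2905 + 0.5545i, |z|^2 = 0.3918
Iter 18: z = 0.0519 + 0.8922i, |z|^2 = 0.7986
Iter 19: z = -0.5182 + 0.6626i, |z|^2 = 0.7077
Iter 20: z = 0.1045 + -0.1168i, |z|^2 = 0.0246
Iter 21: z = 0.2723 + 0.5456i, |z|^2 = 0.3718
Did not escape in 22 iterations → in set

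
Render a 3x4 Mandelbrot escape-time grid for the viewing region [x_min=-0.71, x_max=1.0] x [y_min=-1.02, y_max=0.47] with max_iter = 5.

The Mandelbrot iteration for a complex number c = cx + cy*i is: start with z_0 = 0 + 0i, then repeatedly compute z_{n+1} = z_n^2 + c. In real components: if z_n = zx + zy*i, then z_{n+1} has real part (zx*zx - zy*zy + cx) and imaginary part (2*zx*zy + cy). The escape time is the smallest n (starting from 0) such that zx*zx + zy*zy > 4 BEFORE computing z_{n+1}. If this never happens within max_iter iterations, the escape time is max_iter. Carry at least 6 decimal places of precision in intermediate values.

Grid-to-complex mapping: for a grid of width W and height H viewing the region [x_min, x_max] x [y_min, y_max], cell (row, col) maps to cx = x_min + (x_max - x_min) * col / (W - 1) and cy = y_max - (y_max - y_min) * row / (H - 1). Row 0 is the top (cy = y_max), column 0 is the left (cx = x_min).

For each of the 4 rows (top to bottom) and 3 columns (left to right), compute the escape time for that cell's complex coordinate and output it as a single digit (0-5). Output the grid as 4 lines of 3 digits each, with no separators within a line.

Answer: 552
552
552
342

Derivation:
(row=0, col=0): c = -0.7100 + 0.4700i → escape time 5
(row=0, col=1): c = 0.1450 + 0.4700i → escape time 5
(row=0, col=2): c = 1.0000 + 0.4700i → escape time 2
(row=1, col=0): c = -0.7100 + -0.0267i → escape time 5
(row=1, col=1): c = 0.1450 + -0.0267i → escape time 5
(row=1, col=2): c = 1.0000 + -0.0267i → escape time 2
(row=2, col=0): c = -0.7100 + -0.5233i → escape time 5
(row=2, col=1): c = 0.1450 + -0.5233i → escape time 5
(row=2, col=2): c = 1.0000 + -0.5233i → escape time 2
(row=3, col=0): c = -0.7100 + -1.0200i → escape time 3
(row=3, col=1): c = 0.1450 + -1.0200i → escape time 4
(row=3, col=2): c = 1.0000 + -1.0200i → escape time 2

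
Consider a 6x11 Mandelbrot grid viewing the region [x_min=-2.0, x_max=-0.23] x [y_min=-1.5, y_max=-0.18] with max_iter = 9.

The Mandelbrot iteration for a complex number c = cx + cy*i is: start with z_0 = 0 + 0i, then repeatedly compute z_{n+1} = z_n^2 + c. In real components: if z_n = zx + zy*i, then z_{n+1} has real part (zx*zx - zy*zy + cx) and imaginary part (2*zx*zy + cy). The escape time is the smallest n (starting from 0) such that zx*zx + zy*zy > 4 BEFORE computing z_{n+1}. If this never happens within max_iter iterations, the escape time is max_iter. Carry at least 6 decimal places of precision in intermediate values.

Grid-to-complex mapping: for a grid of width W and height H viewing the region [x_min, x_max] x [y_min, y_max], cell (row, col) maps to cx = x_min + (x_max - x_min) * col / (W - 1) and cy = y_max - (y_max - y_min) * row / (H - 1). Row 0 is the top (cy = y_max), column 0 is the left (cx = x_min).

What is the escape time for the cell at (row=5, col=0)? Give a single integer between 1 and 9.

z_0 = 0 + 0i, c = -2.0000 + -0.8400i
Iter 1: z = -2.0000 + -0.8400i, |z|^2 = 4.7056
Escaped at iteration 1

Answer: 1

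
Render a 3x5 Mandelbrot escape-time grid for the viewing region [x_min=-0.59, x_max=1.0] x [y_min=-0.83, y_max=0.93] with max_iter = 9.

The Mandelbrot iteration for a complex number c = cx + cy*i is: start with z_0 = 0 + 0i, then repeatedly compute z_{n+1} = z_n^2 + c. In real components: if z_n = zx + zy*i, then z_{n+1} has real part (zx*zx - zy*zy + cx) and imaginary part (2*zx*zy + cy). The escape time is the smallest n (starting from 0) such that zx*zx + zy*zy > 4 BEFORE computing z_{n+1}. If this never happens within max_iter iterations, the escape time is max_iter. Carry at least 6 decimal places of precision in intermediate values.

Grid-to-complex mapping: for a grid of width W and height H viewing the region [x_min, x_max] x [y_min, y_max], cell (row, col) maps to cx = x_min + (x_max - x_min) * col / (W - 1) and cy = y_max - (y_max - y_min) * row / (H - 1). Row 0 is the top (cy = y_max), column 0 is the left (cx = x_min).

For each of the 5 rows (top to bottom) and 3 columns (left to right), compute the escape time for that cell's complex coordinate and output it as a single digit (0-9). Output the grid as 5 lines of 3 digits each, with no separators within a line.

Answer: 442
992
992
992
452

Derivation:
(row=0, col=0): c = -0.5900 + 0.9300i → escape time 4
(row=0, col=1): c = 0.2050 + 0.9300i → escape time 4
(row=0, col=2): c = 1.0000 + 0.9300i → escape time 2
(row=1, col=0): c = -0.5900 + 0.4900i → escape time 9
(row=1, col=1): c = 0.2050 + 0.4900i → escape time 9
(row=1, col=2): c = 1.0000 + 0.4900i → escape time 2
(row=2, col=0): c = -0.5900 + 0.0500i → escape time 9
(row=2, col=1): c = 0.2050 + 0.0500i → escape time 9
(row=2, col=2): c = 1.0000 + 0.0500i → escape time 2
(row=3, col=0): c = -0.5900 + -0.3900i → escape time 9
(row=3, col=1): c = 0.2050 + -0.3900i → escape time 9
(row=3, col=2): c = 1.0000 + -0.3900i → escape time 2
(row=4, col=0): c = -0.5900 + -0.8300i → escape time 4
(row=4, col=1): c = 0.2050 + -0.8300i → escape time 5
(row=4, col=2): c = 1.0000 + -0.8300i → escape time 2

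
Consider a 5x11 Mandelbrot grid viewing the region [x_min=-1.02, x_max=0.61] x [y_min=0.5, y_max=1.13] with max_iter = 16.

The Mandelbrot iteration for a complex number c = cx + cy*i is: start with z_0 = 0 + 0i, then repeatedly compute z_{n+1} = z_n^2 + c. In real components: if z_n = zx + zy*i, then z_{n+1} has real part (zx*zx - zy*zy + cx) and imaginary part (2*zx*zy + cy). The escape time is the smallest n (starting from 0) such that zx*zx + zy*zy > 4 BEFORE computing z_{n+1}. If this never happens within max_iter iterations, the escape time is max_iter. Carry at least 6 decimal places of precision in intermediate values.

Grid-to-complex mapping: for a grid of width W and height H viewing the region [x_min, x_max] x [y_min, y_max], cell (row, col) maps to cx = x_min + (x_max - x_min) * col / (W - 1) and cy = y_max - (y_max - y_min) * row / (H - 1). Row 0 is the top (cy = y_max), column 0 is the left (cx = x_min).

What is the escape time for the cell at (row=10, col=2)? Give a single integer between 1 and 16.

z_0 = 0 + 0i, c = -0.2050 + 0.5000i
Iter 1: z = -0.2050 + 0.5000i, |z|^2 = 0.2920
Iter 2: z = -0.4130 + 0.2950i, |z|^2 = 0.2576
Iter 3: z = -0.1215 + 0.2563i, |z|^2 = 0.0805
Iter 4: z = -0.2560 + 0.4377i, |z|^2 = 0.2571
Iter 5: z = -0.3311 + 0.2759i, |z|^2 = 0.1858
Iter 6: z = -0.1715 + 0.3173i, |z|^2 = 0.1301
Iter 7: z = -0.2763 + 0.3912i, |z|^2 = 0.2293
Iter 8: z = -0.2817 + 0.2839i, |z|^2 = 0.1599
Iter 9: z = -0.2062 + 0.3401i, |z|^2 = 0.1582
Iter 10: z = -0.2781 + 0.3597i, |z|^2 = 0.2068
Iter 11: z = -0.2571 + 0.2999i, |z|^2 = 0.1560
Iter 12: z = -0.2289 + 0.3458i, |z|^2 = 0.1720
Iter 13: z = -0.2722 + 0.3417i, |z|^2 = 0.1909
Iter 14: z = -0.2477 + 0.3140i, |z|^2 = 0.1599
Iter 15: z = -0.2422 + 0.3445i, |z|^2 = 0.1773

Answer: 16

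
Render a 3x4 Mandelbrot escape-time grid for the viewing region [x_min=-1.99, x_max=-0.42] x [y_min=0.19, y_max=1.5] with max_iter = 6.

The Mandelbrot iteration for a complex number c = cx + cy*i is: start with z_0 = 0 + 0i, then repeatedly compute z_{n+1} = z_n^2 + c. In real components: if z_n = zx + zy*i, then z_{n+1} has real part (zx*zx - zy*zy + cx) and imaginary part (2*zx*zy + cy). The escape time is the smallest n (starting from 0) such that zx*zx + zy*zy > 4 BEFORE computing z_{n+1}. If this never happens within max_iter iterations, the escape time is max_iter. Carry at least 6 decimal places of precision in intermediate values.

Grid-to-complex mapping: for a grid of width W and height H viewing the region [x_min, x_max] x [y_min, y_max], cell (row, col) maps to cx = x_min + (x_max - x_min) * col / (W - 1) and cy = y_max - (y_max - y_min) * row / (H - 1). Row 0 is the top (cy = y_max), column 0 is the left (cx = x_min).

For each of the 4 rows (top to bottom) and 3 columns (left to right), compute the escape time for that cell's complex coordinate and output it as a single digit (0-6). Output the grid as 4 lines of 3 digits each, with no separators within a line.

(row=0, col=0): c = -1.9900 + 1.5000i → escape time 1
(row=0, col=1): c = -1.2050 + 1.5000i → escape time 2
(row=0, col=2): c = -0.4200 + 1.5000i → escape time 2
(row=1, col=0): c = -1.9900 + 1.0633i → escape time 1
(row=1, col=1): c = -1.2050 + 1.0633i → escape time 3
(row=1, col=2): c = -0.4200 + 1.0633i → escape time 4
(row=2, col=0): c = -1.9900 + 0.6267i → escape time 1
(row=2, col=1): c = -1.2050 + 0.6267i → escape time 3
(row=2, col=2): c = -0.4200 + 0.6267i → escape time 6
(row=3, col=0): c = -1.9900 + 0.1900i → escape time 2
(row=3, col=1): c = -1.2050 + 0.1900i → escape time 6
(row=3, col=2): c = -0.4200 + 0.1900i → escape time 6

Answer: 122
134
136
266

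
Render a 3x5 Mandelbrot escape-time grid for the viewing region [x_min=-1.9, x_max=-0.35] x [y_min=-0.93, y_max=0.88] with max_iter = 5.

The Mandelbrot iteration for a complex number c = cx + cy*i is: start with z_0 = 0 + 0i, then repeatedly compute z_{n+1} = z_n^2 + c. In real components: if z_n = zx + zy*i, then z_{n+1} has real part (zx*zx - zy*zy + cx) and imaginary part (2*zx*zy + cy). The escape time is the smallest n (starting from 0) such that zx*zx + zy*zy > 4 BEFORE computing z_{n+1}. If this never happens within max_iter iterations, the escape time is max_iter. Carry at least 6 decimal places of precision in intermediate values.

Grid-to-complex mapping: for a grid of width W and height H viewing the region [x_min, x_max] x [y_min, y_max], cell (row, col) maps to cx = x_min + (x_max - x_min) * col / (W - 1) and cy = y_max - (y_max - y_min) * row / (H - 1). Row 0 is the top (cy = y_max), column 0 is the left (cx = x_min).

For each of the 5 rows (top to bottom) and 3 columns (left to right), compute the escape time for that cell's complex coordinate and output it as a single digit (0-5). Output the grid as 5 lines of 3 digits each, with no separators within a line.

(row=0, col=0): c = -1.9000 + 0.8800i → escape time 1
(row=0, col=1): c = -1.1250 + 0.8800i → escape time 3
(row=0, col=2): c = -0.3500 + 0.8800i → escape time 5
(row=1, col=0): c = -1.9000 + 0.4275i → escape time 3
(row=1, col=1): c = -1.1250 + 0.4275i → escape time 5
(row=1, col=2): c = -0.3500 + 0.4275i → escape time 5
(row=2, col=0): c = -1.9000 + -0.0250i → escape time 5
(row=2, col=1): c = -1.1250 + -0.0250i → escape time 5
(row=2, col=2): c = -0.3500 + -0.0250i → escape time 5
(row=3, col=0): c = -1.9000 + -0.4775i → escape time 3
(row=3, col=1): c = -1.1250 + -0.4775i → escape time 5
(row=3, col=2): c = -0.3500 + -0.4775i → escape time 5
(row=4, col=0): c = -1.9000 + -0.9300i → escape time 1
(row=4, col=1): c = -1.1250 + -0.9300i → escape time 3
(row=4, col=2): c = -0.3500 + -0.9300i → escape time 5

Answer: 135
355
555
355
135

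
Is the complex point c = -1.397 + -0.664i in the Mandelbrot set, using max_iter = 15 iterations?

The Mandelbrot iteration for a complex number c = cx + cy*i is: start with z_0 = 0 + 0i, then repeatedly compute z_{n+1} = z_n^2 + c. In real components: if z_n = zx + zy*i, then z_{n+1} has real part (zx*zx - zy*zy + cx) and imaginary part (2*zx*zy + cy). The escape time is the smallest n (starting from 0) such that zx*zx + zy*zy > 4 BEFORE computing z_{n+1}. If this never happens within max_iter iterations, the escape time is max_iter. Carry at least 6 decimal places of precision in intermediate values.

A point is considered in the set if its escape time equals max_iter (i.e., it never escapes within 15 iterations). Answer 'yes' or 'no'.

z_0 = 0 + 0i, c = -1.3970 + -0.6640i
Iter 1: z = -1.3970 + -0.6640i, |z|^2 = 2.3925
Iter 2: z = 0.1137 + 1.1912i, |z|^2 = 1.4319
Iter 3: z = -2.8031 + -0.3931i, |z|^2 = 8.0117
Escaped at iteration 3

Answer: no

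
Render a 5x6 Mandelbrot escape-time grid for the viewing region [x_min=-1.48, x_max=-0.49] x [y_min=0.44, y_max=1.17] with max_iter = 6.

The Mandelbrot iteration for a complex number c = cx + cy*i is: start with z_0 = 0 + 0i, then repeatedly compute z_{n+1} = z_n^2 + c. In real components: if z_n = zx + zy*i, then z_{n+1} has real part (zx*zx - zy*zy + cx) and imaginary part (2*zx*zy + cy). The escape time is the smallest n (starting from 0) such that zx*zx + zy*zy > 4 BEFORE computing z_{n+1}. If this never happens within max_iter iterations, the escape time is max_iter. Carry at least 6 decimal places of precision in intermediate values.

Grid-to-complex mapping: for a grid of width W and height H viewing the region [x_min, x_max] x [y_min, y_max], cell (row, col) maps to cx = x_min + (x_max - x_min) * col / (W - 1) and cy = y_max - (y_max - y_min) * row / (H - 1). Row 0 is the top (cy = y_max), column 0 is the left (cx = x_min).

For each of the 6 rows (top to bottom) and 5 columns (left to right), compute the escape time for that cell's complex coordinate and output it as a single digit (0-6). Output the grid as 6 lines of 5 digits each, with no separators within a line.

Answer: 22333
23334
33344
33446
33566
36666

Derivation:
(row=0, col=0): c = -1.4800 + 1.1700i → escape time 2
(row=0, col=1): c = -1.2325 + 1.1700i → escape time 2
(row=0, col=2): c = -0.9850 + 1.1700i → escape time 3
(row=0, col=3): c = -0.7375 + 1.1700i → escape time 3
(row=0, col=4): c = -0.4900 + 1.1700i → escape time 3
(row=1, col=0): c = -1.4800 + 1.0240i → escape time 2
(row=1, col=1): c = -1.2325 + 1.0240i → escape time 3
(row=1, col=2): c = -0.9850 + 1.0240i → escape time 3
(row=1, col=3): c = -0.7375 + 1.0240i → escape time 3
(row=1, col=4): c = -0.4900 + 1.0240i → escape time 4
(row=2, col=0): c = -1.4800 + 0.8780i → escape time 3
(row=2, col=1): c = -1.2325 + 0.8780i → escape time 3
(row=2, col=2): c = -0.9850 + 0.8780i → escape time 3
(row=2, col=3): c = -0.7375 + 0.8780i → escape time 4
(row=2, col=4): c = -0.4900 + 0.8780i → escape time 4
(row=3, col=0): c = -1.4800 + 0.7320i → escape time 3
(row=3, col=1): c = -1.2325 + 0.7320i → escape time 3
(row=3, col=2): c = -0.9850 + 0.7320i → escape time 4
(row=3, col=3): c = -0.7375 + 0.7320i → escape time 4
(row=3, col=4): c = -0.4900 + 0.7320i → escape time 6
(row=4, col=0): c = -1.4800 + 0.5860i → escape time 3
(row=4, col=1): c = -1.2325 + 0.5860i → escape time 3
(row=4, col=2): c = -0.9850 + 0.5860i → escape time 5
(row=4, col=3): c = -0.7375 + 0.5860i → escape time 6
(row=4, col=4): c = -0.4900 + 0.5860i → escape time 6
(row=5, col=0): c = -1.4800 + 0.4400i → escape time 3
(row=5, col=1): c = -1.2325 + 0.4400i → escape time 6
(row=5, col=2): c = -0.9850 + 0.4400i → escape time 6
(row=5, col=3): c = -0.7375 + 0.4400i → escape time 6
(row=5, col=4): c = -0.4900 + 0.4400i → escape time 6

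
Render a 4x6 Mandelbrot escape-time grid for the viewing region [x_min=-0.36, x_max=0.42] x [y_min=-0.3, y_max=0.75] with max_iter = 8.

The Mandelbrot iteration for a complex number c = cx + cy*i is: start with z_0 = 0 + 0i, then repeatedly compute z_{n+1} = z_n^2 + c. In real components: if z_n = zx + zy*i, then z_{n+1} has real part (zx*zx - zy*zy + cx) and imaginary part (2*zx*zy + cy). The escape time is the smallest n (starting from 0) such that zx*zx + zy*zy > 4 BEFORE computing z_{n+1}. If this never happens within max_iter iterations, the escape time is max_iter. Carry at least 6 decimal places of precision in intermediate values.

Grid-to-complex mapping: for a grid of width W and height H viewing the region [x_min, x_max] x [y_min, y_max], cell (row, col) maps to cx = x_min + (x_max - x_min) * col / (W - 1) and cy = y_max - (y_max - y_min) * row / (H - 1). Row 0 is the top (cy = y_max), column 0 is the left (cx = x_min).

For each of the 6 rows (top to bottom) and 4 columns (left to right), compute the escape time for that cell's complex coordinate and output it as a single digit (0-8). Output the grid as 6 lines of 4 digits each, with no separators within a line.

(row=0, col=0): c = -0.3600 + 0.7500i → escape time 7
(row=0, col=1): c = -0.1000 + 0.7500i → escape time 8
(row=0, col=2): c = 0.1600 + 0.7500i → escape time 6
(row=0, col=3): c = 0.4200 + 0.7500i → escape time 4
(row=1, col=0): c = -0.3600 + 0.5400i → escape time 8
(row=1, col=1): c = -0.1000 + 0.5400i → escape time 8
(row=1, col=2): c = 0.1600 + 0.5400i → escape time 8
(row=1, col=3): c = 0.4200 + 0.5400i → escape time 6
(row=2, col=0): c = -0.3600 + 0.3300i → escape time 8
(row=2, col=1): c = -0.1000 + 0.3300i → escape time 8
(row=2, col=2): c = 0.1600 + 0.3300i → escape time 8
(row=2, col=3): c = 0.4200 + 0.3300i → escape time 8
(row=3, col=0): c = -0.3600 + 0.1200i → escape time 8
(row=3, col=1): c = -0.1000 + 0.1200i → escape time 8
(row=3, col=2): c = 0.1600 + 0.1200i → escape time 8
(row=3, col=3): c = 0.4200 + 0.1200i → escape time 7
(row=4, col=0): c = -0.3600 + -0.0900i → escape time 8
(row=4, col=1): c = -0.1000 + -0.0900i → escape time 8
(row=4, col=2): c = 0.1600 + -0.0900i → escape time 8
(row=4, col=3): c = 0.4200 + -0.0900i → escape time 7
(row=5, col=0): c = -0.3600 + -0.3000i → escape time 8
(row=5, col=1): c = -0.1000 + -0.3000i → escape time 8
(row=5, col=2): c = 0.1600 + -0.3000i → escape time 8
(row=5, col=3): c = 0.4200 + -0.3000i → escape time 8

Answer: 7864
8886
8888
8887
8887
8888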